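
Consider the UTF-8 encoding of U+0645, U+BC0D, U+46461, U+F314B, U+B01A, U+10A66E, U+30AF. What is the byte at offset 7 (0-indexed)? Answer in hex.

U+0645 → 2-byte form D9 85 at offsets 0–1.
U+BC0D → 3-byte form EB B0 8D at offsets 2–4.
U+46461 → 4-byte form F1 86 91 A1 at offsets 5–8.
Offset 7 falls in char 3's range; it's byte 3 of F1 86 91 A1 = 0x91.

0x91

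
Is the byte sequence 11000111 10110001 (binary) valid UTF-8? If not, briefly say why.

Leading byte 0xC7 = 11000111 → 2-byte form.
Continuation bytes 0xB1=10110001 all match 10xxxxxx.
Decoded value 0x1F1 is ≥ 0x80 (shortest form) and not a surrogate.

valid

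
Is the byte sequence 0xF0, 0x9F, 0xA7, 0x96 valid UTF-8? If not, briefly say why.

valid

Leading byte 0xF0 = 11110000 → 4-byte form.
Continuation bytes 0x9F=10011111, 0xA7=10100111, 0x96=10010110 all match 10xxxxxx.
Decoded value 0x1F9D6 is ≥ 0x10000 (shortest form) and not a surrogate.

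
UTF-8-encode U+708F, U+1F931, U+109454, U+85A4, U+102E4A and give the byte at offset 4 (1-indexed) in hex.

0xF0

1-indexed offset 4 is 0-indexed offset 3.
U+708F → 3-byte form E7 82 8F at offsets 0–2.
U+1F931 → 4-byte form F0 9F A4 B1 at offsets 3–6.
Offset 3 falls in char 2's range; it's byte 1 of F0 9F A4 B1 = 0xF0.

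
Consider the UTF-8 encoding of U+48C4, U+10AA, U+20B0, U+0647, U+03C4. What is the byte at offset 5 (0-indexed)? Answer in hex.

0xAA

U+48C4 → 3-byte form E4 A3 84 at offsets 0–2.
U+10AA → 3-byte form E1 82 AA at offsets 3–5.
Offset 5 falls in char 2's range; it's byte 3 of E1 82 AA = 0xAA.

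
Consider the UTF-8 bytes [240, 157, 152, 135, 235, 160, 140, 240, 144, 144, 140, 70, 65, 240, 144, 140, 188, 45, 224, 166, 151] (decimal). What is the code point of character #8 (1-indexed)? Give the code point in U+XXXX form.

Offset 0: leading byte 0xF0 = 11110000 → 4-byte char #1 = F0 9D 98 87.
Offset 4: leading byte 0xEB = 11101011 → 3-byte char #2 = EB A0 8C.
Offset 7: leading byte 0xF0 = 11110000 → 4-byte char #3 = F0 90 90 8C.
Offset 11: leading byte 0x46 = 01000110 → 1-byte char #4 = 46.
Offset 12: leading byte 0x41 = 01000001 → 1-byte char #5 = 41.
Offset 13: leading byte 0xF0 = 11110000 → 4-byte char #6 = F0 90 8C BC.
Offset 17: leading byte 0x2D = 00101101 → 1-byte char #7 = 2D.
Offset 18: leading byte 0xE0 = 11100000 → 3-byte char #8 = E0 A6 97.
Leading byte 0xE0 = 11100000 matches 1110xxxx → 3-byte sequence.
Byte 1: 0xE0 = 11100000, payload 0000 (4 bits).
Byte 2: 0xA6 = 10100110 (10xxxxxx ✓), payload 100110.
Byte 3: 0x97 = 10010111 (10xxxxxx ✓), payload 010111.
Concatenate: 0000100110010111 = 0x997 (16 bits → U+0997).

U+0997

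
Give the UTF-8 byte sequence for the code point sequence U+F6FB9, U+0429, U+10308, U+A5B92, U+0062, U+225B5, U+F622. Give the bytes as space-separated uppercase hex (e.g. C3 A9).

F3 B6 BE B9 D0 A9 F0 90 8C 88 F2 A5 AE 92 62 F0 A2 96 B5 EF 98 A2

U+F6FB9: 4-byte form → F3 B6 BE B9.
U+0429: 2-byte form → D0 A9.
U+10308: 4-byte form → F0 90 8C 88.
U+A5B92: 4-byte form → F2 A5 AE 92.
U+0062: 1-byte form → 62.
U+225B5: 4-byte form → F0 A2 96 B5.
U+F622: 3-byte form → EF 98 A2.
Concatenated (22 bytes): F3 B6 BE B9 D0 A9 F0 90 8C 88 F2 A5 AE 92 62 F0 A2 96 B5 EF 98 A2.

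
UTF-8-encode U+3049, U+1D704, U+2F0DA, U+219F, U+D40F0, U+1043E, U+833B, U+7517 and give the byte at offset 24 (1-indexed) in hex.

1-indexed offset 24 is 0-indexed offset 23.
U+3049 → 3-byte form E3 81 89 at offsets 0–2.
U+1D704 → 4-byte form F0 9D 9C 84 at offsets 3–6.
U+2F0DA → 4-byte form F0 AF 83 9A at offsets 7–10.
U+219F → 3-byte form E2 86 9F at offsets 11–13.
U+D40F0 → 4-byte form F3 94 83 B0 at offsets 14–17.
U+1043E → 4-byte form F0 90 90 BE at offsets 18–21.
U+833B → 3-byte form E8 8C BB at offsets 22–24.
Offset 23 falls in char 7's range; it's byte 2 of E8 8C BB = 0x8C.

0x8C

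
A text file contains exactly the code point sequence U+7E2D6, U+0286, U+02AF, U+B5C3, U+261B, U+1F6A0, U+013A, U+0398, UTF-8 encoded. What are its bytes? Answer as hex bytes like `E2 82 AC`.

F1 BE 8B 96 CA 86 CA AF EB 97 83 E2 98 9B F0 9F 9A A0 C4 BA CE 98

U+7E2D6: 4-byte form → F1 BE 8B 96.
U+0286: 2-byte form → CA 86.
U+02AF: 2-byte form → CA AF.
U+B5C3: 3-byte form → EB 97 83.
U+261B: 3-byte form → E2 98 9B.
U+1F6A0: 4-byte form → F0 9F 9A A0.
U+013A: 2-byte form → C4 BA.
U+0398: 2-byte form → CE 98.
Concatenated (22 bytes): F1 BE 8B 96 CA 86 CA AF EB 97 83 E2 98 9B F0 9F 9A A0 C4 BA CE 98.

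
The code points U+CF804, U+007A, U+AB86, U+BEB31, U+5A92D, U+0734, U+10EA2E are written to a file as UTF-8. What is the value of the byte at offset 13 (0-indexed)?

U+CF804 → 4-byte form F3 8F A0 84 at offsets 0–3.
U+007A → 1-byte form 7A at offsets 4–4.
U+AB86 → 3-byte form EA AE 86 at offsets 5–7.
U+BEB31 → 4-byte form F2 BE AC B1 at offsets 8–11.
U+5A92D → 4-byte form F1 9A A4 AD at offsets 12–15.
Offset 13 falls in char 5's range; it's byte 2 of F1 9A A4 AD = 0x9A.

0x9A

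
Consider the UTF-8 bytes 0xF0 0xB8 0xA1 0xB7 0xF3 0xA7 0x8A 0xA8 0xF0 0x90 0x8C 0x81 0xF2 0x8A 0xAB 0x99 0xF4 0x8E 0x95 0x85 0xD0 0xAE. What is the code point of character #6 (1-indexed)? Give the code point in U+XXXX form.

Offset 0: leading byte 0xF0 = 11110000 → 4-byte char #1 = F0 B8 A1 B7.
Offset 4: leading byte 0xF3 = 11110011 → 4-byte char #2 = F3 A7 8A A8.
Offset 8: leading byte 0xF0 = 11110000 → 4-byte char #3 = F0 90 8C 81.
Offset 12: leading byte 0xF2 = 11110010 → 4-byte char #4 = F2 8A AB 99.
Offset 16: leading byte 0xF4 = 11110100 → 4-byte char #5 = F4 8E 95 85.
Offset 20: leading byte 0xD0 = 11010000 → 2-byte char #6 = D0 AE.
Leading byte 0xD0 = 11010000 matches 110xxxxx → 2-byte sequence.
Byte 1: 0xD0 = 11010000, payload 10000 (5 bits).
Byte 2: 0xAE = 10101110 (10xxxxxx ✓), payload 101110.
Concatenate: 10000101110 = 0x42E (11 bits → U+042E).

U+042E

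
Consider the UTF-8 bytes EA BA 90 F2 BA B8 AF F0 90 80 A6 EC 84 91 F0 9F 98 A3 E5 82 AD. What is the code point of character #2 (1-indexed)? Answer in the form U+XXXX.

Offset 0: leading byte 0xEA = 11101010 → 3-byte char #1 = EA BA 90.
Offset 3: leading byte 0xF2 = 11110010 → 4-byte char #2 = F2 BA B8 AF.
Leading byte 0xF2 = 11110010 matches 11110xxx → 4-byte sequence.
Byte 1: 0xF2 = 11110010, payload 010 (3 bits).
Byte 2: 0xBA = 10111010 (10xxxxxx ✓), payload 111010.
Byte 3: 0xB8 = 10111000 (10xxxxxx ✓), payload 111000.
Byte 4: 0xAF = 10101111 (10xxxxxx ✓), payload 101111.
Concatenate: 010111010111000101111 = 0xBAE2F (21 bits → U+BAE2F).

U+BAE2F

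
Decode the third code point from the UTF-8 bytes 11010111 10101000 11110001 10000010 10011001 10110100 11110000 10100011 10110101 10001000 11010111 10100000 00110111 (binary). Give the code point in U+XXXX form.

U+23D48

Offset 0: leading byte 0xD7 = 11010111 → 2-byte char #1 = D7 A8.
Offset 2: leading byte 0xF1 = 11110001 → 4-byte char #2 = F1 82 99 B4.
Offset 6: leading byte 0xF0 = 11110000 → 4-byte char #3 = F0 A3 B5 88.
Leading byte 0xF0 = 11110000 matches 11110xxx → 4-byte sequence.
Byte 1: 0xF0 = 11110000, payload 000 (3 bits).
Byte 2: 0xA3 = 10100011 (10xxxxxx ✓), payload 100011.
Byte 3: 0xB5 = 10110101 (10xxxxxx ✓), payload 110101.
Byte 4: 0x88 = 10001000 (10xxxxxx ✓), payload 001000.
Concatenate: 000100011110101001000 = 0x23D48 (21 bits → U+23D48).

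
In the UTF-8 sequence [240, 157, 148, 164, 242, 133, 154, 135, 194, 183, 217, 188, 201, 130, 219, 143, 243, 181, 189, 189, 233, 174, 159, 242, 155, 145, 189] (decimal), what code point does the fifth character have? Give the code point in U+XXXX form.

U+0242

Offset 0: leading byte 0xF0 = 11110000 → 4-byte char #1 = F0 9D 94 A4.
Offset 4: leading byte 0xF2 = 11110010 → 4-byte char #2 = F2 85 9A 87.
Offset 8: leading byte 0xC2 = 11000010 → 2-byte char #3 = C2 B7.
Offset 10: leading byte 0xD9 = 11011001 → 2-byte char #4 = D9 BC.
Offset 12: leading byte 0xC9 = 11001001 → 2-byte char #5 = C9 82.
Leading byte 0xC9 = 11001001 matches 110xxxxx → 2-byte sequence.
Byte 1: 0xC9 = 11001001, payload 01001 (5 bits).
Byte 2: 0x82 = 10000010 (10xxxxxx ✓), payload 000010.
Concatenate: 01001000010 = 0x242 (11 bits → U+0242).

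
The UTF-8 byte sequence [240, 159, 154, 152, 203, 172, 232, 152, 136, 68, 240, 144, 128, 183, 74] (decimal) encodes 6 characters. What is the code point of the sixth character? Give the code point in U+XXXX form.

U+004A

Offset 0: leading byte 0xF0 = 11110000 → 4-byte char #1 = F0 9F 9A 98.
Offset 4: leading byte 0xCB = 11001011 → 2-byte char #2 = CB AC.
Offset 6: leading byte 0xE8 = 11101000 → 3-byte char #3 = E8 98 88.
Offset 9: leading byte 0x44 = 01000100 → 1-byte char #4 = 44.
Offset 10: leading byte 0xF0 = 11110000 → 4-byte char #5 = F0 90 80 B7.
Offset 14: leading byte 0x4A = 01001010 → 1-byte char #6 = 4A.
Leading byte 0x4A = 01001010 matches 0xxxxxxx → 1-byte sequence.
Byte 1: 0x4A = 01001010, payload 1001010 (7 bits).
Concatenate: 1001010 = 0x4A (7 bits → U+004A).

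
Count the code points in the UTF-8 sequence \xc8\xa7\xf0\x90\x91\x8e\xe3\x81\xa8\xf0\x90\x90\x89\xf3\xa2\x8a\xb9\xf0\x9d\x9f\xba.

Byte at offset 0: 0xC8 = 11001000 → 2-byte char (#1). Advance 2.
Byte at offset 2: 0xF0 = 11110000 → 4-byte char (#2). Advance 4.
Byte at offset 6: 0xE3 = 11100011 → 3-byte char (#3). Advance 3.
Byte at offset 9: 0xF0 = 11110000 → 4-byte char (#4). Advance 4.
Byte at offset 13: 0xF3 = 11110011 → 4-byte char (#5). Advance 4.
Byte at offset 17: 0xF0 = 11110000 → 4-byte char (#6). Advance 4.
Reached end at offset 21 after 6 code points.

6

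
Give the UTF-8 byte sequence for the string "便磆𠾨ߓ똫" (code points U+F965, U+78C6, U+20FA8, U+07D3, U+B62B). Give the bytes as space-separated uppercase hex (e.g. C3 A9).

EF A5 A5 E7 A3 86 F0 A0 BE A8 DF 93 EB 98 AB

U+F965: 3-byte form → EF A5 A5.
U+78C6: 3-byte form → E7 A3 86.
U+20FA8: 4-byte form → F0 A0 BE A8.
U+07D3: 2-byte form → DF 93.
U+B62B: 3-byte form → EB 98 AB.
Concatenated (15 bytes): EF A5 A5 E7 A3 86 F0 A0 BE A8 DF 93 EB 98 AB.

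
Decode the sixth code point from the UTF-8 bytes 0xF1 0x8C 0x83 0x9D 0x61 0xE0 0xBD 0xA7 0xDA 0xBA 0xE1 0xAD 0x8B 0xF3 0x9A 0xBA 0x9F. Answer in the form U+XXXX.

U+DAE9F

Offset 0: leading byte 0xF1 = 11110001 → 4-byte char #1 = F1 8C 83 9D.
Offset 4: leading byte 0x61 = 01100001 → 1-byte char #2 = 61.
Offset 5: leading byte 0xE0 = 11100000 → 3-byte char #3 = E0 BD A7.
Offset 8: leading byte 0xDA = 11011010 → 2-byte char #4 = DA BA.
Offset 10: leading byte 0xE1 = 11100001 → 3-byte char #5 = E1 AD 8B.
Offset 13: leading byte 0xF3 = 11110011 → 4-byte char #6 = F3 9A BA 9F.
Leading byte 0xF3 = 11110011 matches 11110xxx → 4-byte sequence.
Byte 1: 0xF3 = 11110011, payload 011 (3 bits).
Byte 2: 0x9A = 10011010 (10xxxxxx ✓), payload 011010.
Byte 3: 0xBA = 10111010 (10xxxxxx ✓), payload 111010.
Byte 4: 0x9F = 10011111 (10xxxxxx ✓), payload 011111.
Concatenate: 011011010111010011111 = 0xDAE9F (21 bits → U+DAE9F).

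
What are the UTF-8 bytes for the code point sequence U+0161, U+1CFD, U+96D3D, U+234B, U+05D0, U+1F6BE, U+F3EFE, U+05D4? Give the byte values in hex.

C5 A1 E1 B3 BD F2 96 B4 BD E2 8D 8B D7 90 F0 9F 9A BE F3 B3 BB BE D7 94

U+0161: 2-byte form → C5 A1.
U+1CFD: 3-byte form → E1 B3 BD.
U+96D3D: 4-byte form → F2 96 B4 BD.
U+234B: 3-byte form → E2 8D 8B.
U+05D0: 2-byte form → D7 90.
U+1F6BE: 4-byte form → F0 9F 9A BE.
U+F3EFE: 4-byte form → F3 B3 BB BE.
U+05D4: 2-byte form → D7 94.
Concatenated (24 bytes): C5 A1 E1 B3 BD F2 96 B4 BD E2 8D 8B D7 90 F0 9F 9A BE F3 B3 BB BE D7 94.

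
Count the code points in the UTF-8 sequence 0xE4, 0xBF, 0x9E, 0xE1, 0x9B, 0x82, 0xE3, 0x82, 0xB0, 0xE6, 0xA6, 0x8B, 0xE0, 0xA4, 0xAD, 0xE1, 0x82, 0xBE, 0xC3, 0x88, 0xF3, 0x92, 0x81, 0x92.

Byte at offset 0: 0xE4 = 11100100 → 3-byte char (#1). Advance 3.
Byte at offset 3: 0xE1 = 11100001 → 3-byte char (#2). Advance 3.
Byte at offset 6: 0xE3 = 11100011 → 3-byte char (#3). Advance 3.
Byte at offset 9: 0xE6 = 11100110 → 3-byte char (#4). Advance 3.
Byte at offset 12: 0xE0 = 11100000 → 3-byte char (#5). Advance 3.
Byte at offset 15: 0xE1 = 11100001 → 3-byte char (#6). Advance 3.
Byte at offset 18: 0xC3 = 11000011 → 2-byte char (#7). Advance 2.
Byte at offset 20: 0xF3 = 11110011 → 4-byte char (#8). Advance 4.
Reached end at offset 24 after 8 code points.

8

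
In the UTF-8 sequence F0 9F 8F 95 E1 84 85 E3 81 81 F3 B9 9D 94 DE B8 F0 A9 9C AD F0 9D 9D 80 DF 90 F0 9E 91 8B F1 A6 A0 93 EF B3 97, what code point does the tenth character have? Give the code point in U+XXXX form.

U+66813

Offset 0: leading byte 0xF0 = 11110000 → 4-byte char #1 = F0 9F 8F 95.
Offset 4: leading byte 0xE1 = 11100001 → 3-byte char #2 = E1 84 85.
Offset 7: leading byte 0xE3 = 11100011 → 3-byte char #3 = E3 81 81.
Offset 10: leading byte 0xF3 = 11110011 → 4-byte char #4 = F3 B9 9D 94.
Offset 14: leading byte 0xDE = 11011110 → 2-byte char #5 = DE B8.
Offset 16: leading byte 0xF0 = 11110000 → 4-byte char #6 = F0 A9 9C AD.
Offset 20: leading byte 0xF0 = 11110000 → 4-byte char #7 = F0 9D 9D 80.
Offset 24: leading byte 0xDF = 11011111 → 2-byte char #8 = DF 90.
Offset 26: leading byte 0xF0 = 11110000 → 4-byte char #9 = F0 9E 91 8B.
Offset 30: leading byte 0xF1 = 11110001 → 4-byte char #10 = F1 A6 A0 93.
Leading byte 0xF1 = 11110001 matches 11110xxx → 4-byte sequence.
Byte 1: 0xF1 = 11110001, payload 001 (3 bits).
Byte 2: 0xA6 = 10100110 (10xxxxxx ✓), payload 100110.
Byte 3: 0xA0 = 10100000 (10xxxxxx ✓), payload 100000.
Byte 4: 0x93 = 10010011 (10xxxxxx ✓), payload 010011.
Concatenate: 001100110100000010011 = 0x66813 (21 bits → U+66813).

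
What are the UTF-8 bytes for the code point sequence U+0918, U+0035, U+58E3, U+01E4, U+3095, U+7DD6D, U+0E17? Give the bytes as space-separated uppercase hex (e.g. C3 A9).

E0 A4 98 35 E5 A3 A3 C7 A4 E3 82 95 F1 BD B5 AD E0 B8 97

U+0918: 3-byte form → E0 A4 98.
U+0035: 1-byte form → 35.
U+58E3: 3-byte form → E5 A3 A3.
U+01E4: 2-byte form → C7 A4.
U+3095: 3-byte form → E3 82 95.
U+7DD6D: 4-byte form → F1 BD B5 AD.
U+0E17: 3-byte form → E0 B8 97.
Concatenated (19 bytes): E0 A4 98 35 E5 A3 A3 C7 A4 E3 82 95 F1 BD B5 AD E0 B8 97.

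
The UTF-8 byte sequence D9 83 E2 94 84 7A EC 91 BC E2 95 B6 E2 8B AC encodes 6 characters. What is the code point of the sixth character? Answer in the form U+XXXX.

Offset 0: leading byte 0xD9 = 11011001 → 2-byte char #1 = D9 83.
Offset 2: leading byte 0xE2 = 11100010 → 3-byte char #2 = E2 94 84.
Offset 5: leading byte 0x7A = 01111010 → 1-byte char #3 = 7A.
Offset 6: leading byte 0xEC = 11101100 → 3-byte char #4 = EC 91 BC.
Offset 9: leading byte 0xE2 = 11100010 → 3-byte char #5 = E2 95 B6.
Offset 12: leading byte 0xE2 = 11100010 → 3-byte char #6 = E2 8B AC.
Leading byte 0xE2 = 11100010 matches 1110xxxx → 3-byte sequence.
Byte 1: 0xE2 = 11100010, payload 0010 (4 bits).
Byte 2: 0x8B = 10001011 (10xxxxxx ✓), payload 001011.
Byte 3: 0xAC = 10101100 (10xxxxxx ✓), payload 101100.
Concatenate: 0010001011101100 = 0x22EC (16 bits → U+22EC).

U+22EC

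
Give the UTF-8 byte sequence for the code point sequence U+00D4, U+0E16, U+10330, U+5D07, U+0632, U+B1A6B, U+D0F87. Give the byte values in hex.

U+00D4: 2-byte form → C3 94.
U+0E16: 3-byte form → E0 B8 96.
U+10330: 4-byte form → F0 90 8C B0.
U+5D07: 3-byte form → E5 B4 87.
U+0632: 2-byte form → D8 B2.
U+B1A6B: 4-byte form → F2 B1 A9 AB.
U+D0F87: 4-byte form → F3 90 BE 87.
Concatenated (22 bytes): C3 94 E0 B8 96 F0 90 8C B0 E5 B4 87 D8 B2 F2 B1 A9 AB F3 90 BE 87.

C3 94 E0 B8 96 F0 90 8C B0 E5 B4 87 D8 B2 F2 B1 A9 AB F3 90 BE 87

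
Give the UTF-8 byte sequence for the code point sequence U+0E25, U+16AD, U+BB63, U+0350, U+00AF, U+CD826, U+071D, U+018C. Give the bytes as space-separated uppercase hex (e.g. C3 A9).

E0 B8 A5 E1 9A AD EB AD A3 CD 90 C2 AF F3 8D A0 A6 DC 9D C6 8C

U+0E25: 3-byte form → E0 B8 A5.
U+16AD: 3-byte form → E1 9A AD.
U+BB63: 3-byte form → EB AD A3.
U+0350: 2-byte form → CD 90.
U+00AF: 2-byte form → C2 AF.
U+CD826: 4-byte form → F3 8D A0 A6.
U+071D: 2-byte form → DC 9D.
U+018C: 2-byte form → C6 8C.
Concatenated (21 bytes): E0 B8 A5 E1 9A AD EB AD A3 CD 90 C2 AF F3 8D A0 A6 DC 9D C6 8C.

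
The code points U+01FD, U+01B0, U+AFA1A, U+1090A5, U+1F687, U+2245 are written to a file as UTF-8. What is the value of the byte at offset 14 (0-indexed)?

U+01FD → 2-byte form C7 BD at offsets 0–1.
U+01B0 → 2-byte form C6 B0 at offsets 2–3.
U+AFA1A → 4-byte form F2 AF A8 9A at offsets 4–7.
U+1090A5 → 4-byte form F4 89 82 A5 at offsets 8–11.
U+1F687 → 4-byte form F0 9F 9A 87 at offsets 12–15.
Offset 14 falls in char 5's range; it's byte 3 of F0 9F 9A 87 = 0x9A.

0x9A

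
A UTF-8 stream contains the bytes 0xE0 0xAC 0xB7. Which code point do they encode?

Leading byte 0xE0 = 11100000 matches 1110xxxx → 3-byte sequence.
Byte 1: 0xE0 = 11100000, payload 0000 (4 bits).
Byte 2: 0xAC = 10101100 (10xxxxxx ✓), payload 101100.
Byte 3: 0xB7 = 10110111 (10xxxxxx ✓), payload 110111.
Concatenate: 0000101100110111 = 0xB37 (16 bits → U+0B37).

U+0B37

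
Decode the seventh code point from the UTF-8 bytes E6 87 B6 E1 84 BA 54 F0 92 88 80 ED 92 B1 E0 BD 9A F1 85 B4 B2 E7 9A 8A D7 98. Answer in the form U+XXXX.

U+45D32

Offset 0: leading byte 0xE6 = 11100110 → 3-byte char #1 = E6 87 B6.
Offset 3: leading byte 0xE1 = 11100001 → 3-byte char #2 = E1 84 BA.
Offset 6: leading byte 0x54 = 01010100 → 1-byte char #3 = 54.
Offset 7: leading byte 0xF0 = 11110000 → 4-byte char #4 = F0 92 88 80.
Offset 11: leading byte 0xED = 11101101 → 3-byte char #5 = ED 92 B1.
Offset 14: leading byte 0xE0 = 11100000 → 3-byte char #6 = E0 BD 9A.
Offset 17: leading byte 0xF1 = 11110001 → 4-byte char #7 = F1 85 B4 B2.
Leading byte 0xF1 = 11110001 matches 11110xxx → 4-byte sequence.
Byte 1: 0xF1 = 11110001, payload 001 (3 bits).
Byte 2: 0x85 = 10000101 (10xxxxxx ✓), payload 000101.
Byte 3: 0xB4 = 10110100 (10xxxxxx ✓), payload 110100.
Byte 4: 0xB2 = 10110010 (10xxxxxx ✓), payload 110010.
Concatenate: 001000101110100110010 = 0x45D32 (21 bits → U+45D32).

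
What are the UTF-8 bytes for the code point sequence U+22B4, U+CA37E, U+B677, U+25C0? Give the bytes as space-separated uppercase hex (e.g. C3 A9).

U+22B4: 3-byte form → E2 8A B4.
U+CA37E: 4-byte form → F3 8A 8D BE.
U+B677: 3-byte form → EB 99 B7.
U+25C0: 3-byte form → E2 97 80.
Concatenated (13 bytes): E2 8A B4 F3 8A 8D BE EB 99 B7 E2 97 80.

E2 8A B4 F3 8A 8D BE EB 99 B7 E2 97 80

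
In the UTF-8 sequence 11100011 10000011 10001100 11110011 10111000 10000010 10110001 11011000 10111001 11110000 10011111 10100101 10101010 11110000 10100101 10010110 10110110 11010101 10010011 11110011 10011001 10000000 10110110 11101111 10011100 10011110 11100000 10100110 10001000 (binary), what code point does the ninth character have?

Offset 0: leading byte 0xE3 = 11100011 → 3-byte char #1 = E3 83 8C.
Offset 3: leading byte 0xF3 = 11110011 → 4-byte char #2 = F3 B8 82 B1.
Offset 7: leading byte 0xD8 = 11011000 → 2-byte char #3 = D8 B9.
Offset 9: leading byte 0xF0 = 11110000 → 4-byte char #4 = F0 9F A5 AA.
Offset 13: leading byte 0xF0 = 11110000 → 4-byte char #5 = F0 A5 96 B6.
Offset 17: leading byte 0xD5 = 11010101 → 2-byte char #6 = D5 93.
Offset 19: leading byte 0xF3 = 11110011 → 4-byte char #7 = F3 99 80 B6.
Offset 23: leading byte 0xEF = 11101111 → 3-byte char #8 = EF 9C 9E.
Offset 26: leading byte 0xE0 = 11100000 → 3-byte char #9 = E0 A6 88.
Leading byte 0xE0 = 11100000 matches 1110xxxx → 3-byte sequence.
Byte 1: 0xE0 = 11100000, payload 0000 (4 bits).
Byte 2: 0xA6 = 10100110 (10xxxxxx ✓), payload 100110.
Byte 3: 0x88 = 10001000 (10xxxxxx ✓), payload 001000.
Concatenate: 0000100110001000 = 0x988 (16 bits → U+0988).

U+0988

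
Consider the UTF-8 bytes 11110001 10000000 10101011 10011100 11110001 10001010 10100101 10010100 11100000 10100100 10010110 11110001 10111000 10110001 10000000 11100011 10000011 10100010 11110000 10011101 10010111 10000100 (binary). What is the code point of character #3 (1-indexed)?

U+0916

Offset 0: leading byte 0xF1 = 11110001 → 4-byte char #1 = F1 80 AB 9C.
Offset 4: leading byte 0xF1 = 11110001 → 4-byte char #2 = F1 8A A5 94.
Offset 8: leading byte 0xE0 = 11100000 → 3-byte char #3 = E0 A4 96.
Leading byte 0xE0 = 11100000 matches 1110xxxx → 3-byte sequence.
Byte 1: 0xE0 = 11100000, payload 0000 (4 bits).
Byte 2: 0xA4 = 10100100 (10xxxxxx ✓), payload 100100.
Byte 3: 0x96 = 10010110 (10xxxxxx ✓), payload 010110.
Concatenate: 0000100100010110 = 0x916 (16 bits → U+0916).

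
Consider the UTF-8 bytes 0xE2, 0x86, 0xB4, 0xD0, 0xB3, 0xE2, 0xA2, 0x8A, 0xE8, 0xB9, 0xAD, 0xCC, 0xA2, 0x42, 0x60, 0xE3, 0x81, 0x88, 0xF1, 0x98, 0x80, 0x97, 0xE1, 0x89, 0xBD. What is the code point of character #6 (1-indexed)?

U+0042

Offset 0: leading byte 0xE2 = 11100010 → 3-byte char #1 = E2 86 B4.
Offset 3: leading byte 0xD0 = 11010000 → 2-byte char #2 = D0 B3.
Offset 5: leading byte 0xE2 = 11100010 → 3-byte char #3 = E2 A2 8A.
Offset 8: leading byte 0xE8 = 11101000 → 3-byte char #4 = E8 B9 AD.
Offset 11: leading byte 0xCC = 11001100 → 2-byte char #5 = CC A2.
Offset 13: leading byte 0x42 = 01000010 → 1-byte char #6 = 42.
Leading byte 0x42 = 01000010 matches 0xxxxxxx → 1-byte sequence.
Byte 1: 0x42 = 01000010, payload 1000010 (7 bits).
Concatenate: 1000010 = 0x42 (7 bits → U+0042).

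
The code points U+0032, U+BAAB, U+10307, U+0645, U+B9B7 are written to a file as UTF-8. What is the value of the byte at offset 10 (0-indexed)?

U+0032 → 1-byte form 32 at offsets 0–0.
U+BAAB → 3-byte form EB AA AB at offsets 1–3.
U+10307 → 4-byte form F0 90 8C 87 at offsets 4–7.
U+0645 → 2-byte form D9 85 at offsets 8–9.
U+B9B7 → 3-byte form EB A6 B7 at offsets 10–12.
Offset 10 falls in char 5's range; it's byte 1 of EB A6 B7 = 0xEB.

0xEB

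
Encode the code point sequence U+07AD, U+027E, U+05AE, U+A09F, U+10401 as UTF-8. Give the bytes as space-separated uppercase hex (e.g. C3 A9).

U+07AD: 2-byte form → DE AD.
U+027E: 2-byte form → C9 BE.
U+05AE: 2-byte form → D6 AE.
U+A09F: 3-byte form → EA 82 9F.
U+10401: 4-byte form → F0 90 90 81.
Concatenated (13 bytes): DE AD C9 BE D6 AE EA 82 9F F0 90 90 81.

DE AD C9 BE D6 AE EA 82 9F F0 90 90 81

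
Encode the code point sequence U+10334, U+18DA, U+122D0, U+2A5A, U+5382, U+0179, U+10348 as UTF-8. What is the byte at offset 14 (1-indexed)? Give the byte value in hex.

1-indexed offset 14 is 0-indexed offset 13.
U+10334 → 4-byte form F0 90 8C B4 at offsets 0–3.
U+18DA → 3-byte form E1 A3 9A at offsets 4–6.
U+122D0 → 4-byte form F0 92 8B 90 at offsets 7–10.
U+2A5A → 3-byte form E2 A9 9A at offsets 11–13.
Offset 13 falls in char 4's range; it's byte 3 of E2 A9 9A = 0x9A.

0x9A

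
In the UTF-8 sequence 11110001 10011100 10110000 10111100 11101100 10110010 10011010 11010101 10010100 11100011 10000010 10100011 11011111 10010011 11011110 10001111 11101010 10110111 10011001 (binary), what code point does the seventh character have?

U+ADD9

Offset 0: leading byte 0xF1 = 11110001 → 4-byte char #1 = F1 9C B0 BC.
Offset 4: leading byte 0xEC = 11101100 → 3-byte char #2 = EC B2 9A.
Offset 7: leading byte 0xD5 = 11010101 → 2-byte char #3 = D5 94.
Offset 9: leading byte 0xE3 = 11100011 → 3-byte char #4 = E3 82 A3.
Offset 12: leading byte 0xDF = 11011111 → 2-byte char #5 = DF 93.
Offset 14: leading byte 0xDE = 11011110 → 2-byte char #6 = DE 8F.
Offset 16: leading byte 0xEA = 11101010 → 3-byte char #7 = EA B7 99.
Leading byte 0xEA = 11101010 matches 1110xxxx → 3-byte sequence.
Byte 1: 0xEA = 11101010, payload 1010 (4 bits).
Byte 2: 0xB7 = 10110111 (10xxxxxx ✓), payload 110111.
Byte 3: 0x99 = 10011001 (10xxxxxx ✓), payload 011001.
Concatenate: 1010110111011001 = 0xADD9 (16 bits → U+ADD9).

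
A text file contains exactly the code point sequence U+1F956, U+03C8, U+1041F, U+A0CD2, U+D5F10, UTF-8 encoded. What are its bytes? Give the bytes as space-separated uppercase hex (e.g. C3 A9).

U+1F956: 4-byte form → F0 9F A5 96.
U+03C8: 2-byte form → CF 88.
U+1041F: 4-byte form → F0 90 90 9F.
U+A0CD2: 4-byte form → F2 A0 B3 92.
U+D5F10: 4-byte form → F3 95 BC 90.
Concatenated (18 bytes): F0 9F A5 96 CF 88 F0 90 90 9F F2 A0 B3 92 F3 95 BC 90.

F0 9F A5 96 CF 88 F0 90 90 9F F2 A0 B3 92 F3 95 BC 90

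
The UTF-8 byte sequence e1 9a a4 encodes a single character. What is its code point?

Leading byte 0xE1 = 11100001 matches 1110xxxx → 3-byte sequence.
Byte 1: 0xE1 = 11100001, payload 0001 (4 bits).
Byte 2: 0x9A = 10011010 (10xxxxxx ✓), payload 011010.
Byte 3: 0xA4 = 10100100 (10xxxxxx ✓), payload 100100.
Concatenate: 0001011010100100 = 0x16A4 (16 bits → U+16A4).

U+16A4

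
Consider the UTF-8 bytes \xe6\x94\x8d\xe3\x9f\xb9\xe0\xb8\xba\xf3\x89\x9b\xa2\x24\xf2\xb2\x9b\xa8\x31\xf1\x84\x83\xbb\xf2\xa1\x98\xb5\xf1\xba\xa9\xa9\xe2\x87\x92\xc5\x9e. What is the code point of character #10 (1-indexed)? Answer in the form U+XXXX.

Offset 0: leading byte 0xE6 = 11100110 → 3-byte char #1 = E6 94 8D.
Offset 3: leading byte 0xE3 = 11100011 → 3-byte char #2 = E3 9F B9.
Offset 6: leading byte 0xE0 = 11100000 → 3-byte char #3 = E0 B8 BA.
Offset 9: leading byte 0xF3 = 11110011 → 4-byte char #4 = F3 89 9B A2.
Offset 13: leading byte 0x24 = 00100100 → 1-byte char #5 = 24.
Offset 14: leading byte 0xF2 = 11110010 → 4-byte char #6 = F2 B2 9B A8.
Offset 18: leading byte 0x31 = 00110001 → 1-byte char #7 = 31.
Offset 19: leading byte 0xF1 = 11110001 → 4-byte char #8 = F1 84 83 BB.
Offset 23: leading byte 0xF2 = 11110010 → 4-byte char #9 = F2 A1 98 B5.
Offset 27: leading byte 0xF1 = 11110001 → 4-byte char #10 = F1 BA A9 A9.
Leading byte 0xF1 = 11110001 matches 11110xxx → 4-byte sequence.
Byte 1: 0xF1 = 11110001, payload 001 (3 bits).
Byte 2: 0xBA = 10111010 (10xxxxxx ✓), payload 111010.
Byte 3: 0xA9 = 10101001 (10xxxxxx ✓), payload 101001.
Byte 4: 0xA9 = 10101001 (10xxxxxx ✓), payload 101001.
Concatenate: 001111010101001101001 = 0x7AA69 (21 bits → U+7AA69).

U+7AA69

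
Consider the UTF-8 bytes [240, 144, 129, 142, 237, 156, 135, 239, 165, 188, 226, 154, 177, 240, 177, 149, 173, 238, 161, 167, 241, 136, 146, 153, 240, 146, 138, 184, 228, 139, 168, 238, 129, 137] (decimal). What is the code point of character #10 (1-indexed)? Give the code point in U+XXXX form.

Offset 0: leading byte 0xF0 = 11110000 → 4-byte char #1 = F0 90 81 8E.
Offset 4: leading byte 0xED = 11101101 → 3-byte char #2 = ED 9C 87.
Offset 7: leading byte 0xEF = 11101111 → 3-byte char #3 = EF A5 BC.
Offset 10: leading byte 0xE2 = 11100010 → 3-byte char #4 = E2 9A B1.
Offset 13: leading byte 0xF0 = 11110000 → 4-byte char #5 = F0 B1 95 AD.
Offset 17: leading byte 0xEE = 11101110 → 3-byte char #6 = EE A1 A7.
Offset 20: leading byte 0xF1 = 11110001 → 4-byte char #7 = F1 88 92 99.
Offset 24: leading byte 0xF0 = 11110000 → 4-byte char #8 = F0 92 8A B8.
Offset 28: leading byte 0xE4 = 11100100 → 3-byte char #9 = E4 8B A8.
Offset 31: leading byte 0xEE = 11101110 → 3-byte char #10 = EE 81 89.
Leading byte 0xEE = 11101110 matches 1110xxxx → 3-byte sequence.
Byte 1: 0xEE = 11101110, payload 1110 (4 bits).
Byte 2: 0x81 = 10000001 (10xxxxxx ✓), payload 000001.
Byte 3: 0x89 = 10001001 (10xxxxxx ✓), payload 001001.
Concatenate: 1110000001001001 = 0xE049 (16 bits → U+E049).

U+E049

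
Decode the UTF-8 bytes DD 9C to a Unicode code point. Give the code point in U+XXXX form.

U+075C

Leading byte 0xDD = 11011101 matches 110xxxxx → 2-byte sequence.
Byte 1: 0xDD = 11011101, payload 11101 (5 bits).
Byte 2: 0x9C = 10011100 (10xxxxxx ✓), payload 011100.
Concatenate: 11101011100 = 0x75C (11 bits → U+075C).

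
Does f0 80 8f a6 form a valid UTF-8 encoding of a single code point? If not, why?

invalid (overlong encoding)

Leading byte 0xF0 = 11110000 → 4-byte form.
Continuation bytes all match 10xxxxxx. Payload decodes to 0x3E6.
But 0x3E6 < 0x10000, the minimum for a 4-byte sequence — this is an overlong encoding.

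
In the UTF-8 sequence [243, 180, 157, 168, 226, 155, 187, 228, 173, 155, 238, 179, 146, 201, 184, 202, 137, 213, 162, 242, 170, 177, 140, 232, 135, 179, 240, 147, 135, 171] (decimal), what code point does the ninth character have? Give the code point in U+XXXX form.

Offset 0: leading byte 0xF3 = 11110011 → 4-byte char #1 = F3 B4 9D A8.
Offset 4: leading byte 0xE2 = 11100010 → 3-byte char #2 = E2 9B BB.
Offset 7: leading byte 0xE4 = 11100100 → 3-byte char #3 = E4 AD 9B.
Offset 10: leading byte 0xEE = 11101110 → 3-byte char #4 = EE B3 92.
Offset 13: leading byte 0xC9 = 11001001 → 2-byte char #5 = C9 B8.
Offset 15: leading byte 0xCA = 11001010 → 2-byte char #6 = CA 89.
Offset 17: leading byte 0xD5 = 11010101 → 2-byte char #7 = D5 A2.
Offset 19: leading byte 0xF2 = 11110010 → 4-byte char #8 = F2 AA B1 8C.
Offset 23: leading byte 0xE8 = 11101000 → 3-byte char #9 = E8 87 B3.
Leading byte 0xE8 = 11101000 matches 1110xxxx → 3-byte sequence.
Byte 1: 0xE8 = 11101000, payload 1000 (4 bits).
Byte 2: 0x87 = 10000111 (10xxxxxx ✓), payload 000111.
Byte 3: 0xB3 = 10110011 (10xxxxxx ✓), payload 110011.
Concatenate: 1000000111110011 = 0x81F3 (16 bits → U+81F3).

U+81F3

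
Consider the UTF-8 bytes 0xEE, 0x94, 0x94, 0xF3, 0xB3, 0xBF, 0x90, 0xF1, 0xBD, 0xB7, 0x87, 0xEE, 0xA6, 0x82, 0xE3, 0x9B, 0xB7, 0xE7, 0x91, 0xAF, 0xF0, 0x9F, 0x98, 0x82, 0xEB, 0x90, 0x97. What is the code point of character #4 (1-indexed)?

U+E982

Offset 0: leading byte 0xEE = 11101110 → 3-byte char #1 = EE 94 94.
Offset 3: leading byte 0xF3 = 11110011 → 4-byte char #2 = F3 B3 BF 90.
Offset 7: leading byte 0xF1 = 11110001 → 4-byte char #3 = F1 BD B7 87.
Offset 11: leading byte 0xEE = 11101110 → 3-byte char #4 = EE A6 82.
Leading byte 0xEE = 11101110 matches 1110xxxx → 3-byte sequence.
Byte 1: 0xEE = 11101110, payload 1110 (4 bits).
Byte 2: 0xA6 = 10100110 (10xxxxxx ✓), payload 100110.
Byte 3: 0x82 = 10000010 (10xxxxxx ✓), payload 000010.
Concatenate: 1110100110000010 = 0xE982 (16 bits → U+E982).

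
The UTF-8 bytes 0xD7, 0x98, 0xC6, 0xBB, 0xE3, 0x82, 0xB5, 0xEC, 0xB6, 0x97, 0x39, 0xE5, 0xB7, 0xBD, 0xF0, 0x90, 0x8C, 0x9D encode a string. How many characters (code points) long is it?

Byte at offset 0: 0xD7 = 11010111 → 2-byte char (#1). Advance 2.
Byte at offset 2: 0xC6 = 11000110 → 2-byte char (#2). Advance 2.
Byte at offset 4: 0xE3 = 11100011 → 3-byte char (#3). Advance 3.
Byte at offset 7: 0xEC = 11101100 → 3-byte char (#4). Advance 3.
Byte at offset 10: 0x39 = 00111001 → 1-byte char (#5). Advance 1.
Byte at offset 11: 0xE5 = 11100101 → 3-byte char (#6). Advance 3.
Byte at offset 14: 0xF0 = 11110000 → 4-byte char (#7). Advance 4.
Reached end at offset 18 after 7 code points.

7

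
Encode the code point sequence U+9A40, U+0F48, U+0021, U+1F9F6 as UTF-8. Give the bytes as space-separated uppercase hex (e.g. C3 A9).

E9 A9 80 E0 BD 88 21 F0 9F A7 B6

U+9A40: 3-byte form → E9 A9 80.
U+0F48: 3-byte form → E0 BD 88.
U+0021: 1-byte form → 21.
U+1F9F6: 4-byte form → F0 9F A7 B6.
Concatenated (11 bytes): E9 A9 80 E0 BD 88 21 F0 9F A7 B6.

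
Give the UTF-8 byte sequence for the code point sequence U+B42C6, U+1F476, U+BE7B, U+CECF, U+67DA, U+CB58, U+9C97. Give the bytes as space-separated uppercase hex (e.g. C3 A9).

F2 B4 8B 86 F0 9F 91 B6 EB B9 BB EC BB 8F E6 9F 9A EC AD 98 E9 B2 97

U+B42C6: 4-byte form → F2 B4 8B 86.
U+1F476: 4-byte form → F0 9F 91 B6.
U+BE7B: 3-byte form → EB B9 BB.
U+CECF: 3-byte form → EC BB 8F.
U+67DA: 3-byte form → E6 9F 9A.
U+CB58: 3-byte form → EC AD 98.
U+9C97: 3-byte form → E9 B2 97.
Concatenated (23 bytes): F2 B4 8B 86 F0 9F 91 B6 EB B9 BB EC BB 8F E6 9F 9A EC AD 98 E9 B2 97.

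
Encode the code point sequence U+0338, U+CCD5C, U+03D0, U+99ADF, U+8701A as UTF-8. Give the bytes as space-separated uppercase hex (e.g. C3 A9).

U+0338: 2-byte form → CC B8.
U+CCD5C: 4-byte form → F3 8C B5 9C.
U+03D0: 2-byte form → CF 90.
U+99ADF: 4-byte form → F2 99 AB 9F.
U+8701A: 4-byte form → F2 87 80 9A.
Concatenated (16 bytes): CC B8 F3 8C B5 9C CF 90 F2 99 AB 9F F2 87 80 9A.

CC B8 F3 8C B5 9C CF 90 F2 99 AB 9F F2 87 80 9A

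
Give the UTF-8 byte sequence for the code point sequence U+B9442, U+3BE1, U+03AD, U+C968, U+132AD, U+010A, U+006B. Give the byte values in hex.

U+B9442: 4-byte form → F2 B9 91 82.
U+3BE1: 3-byte form → E3 AF A1.
U+03AD: 2-byte form → CE AD.
U+C968: 3-byte form → EC A5 A8.
U+132AD: 4-byte form → F0 93 8A AD.
U+010A: 2-byte form → C4 8A.
U+006B: 1-byte form → 6B.
Concatenated (19 bytes): F2 B9 91 82 E3 AF A1 CE AD EC A5 A8 F0 93 8A AD C4 8A 6B.

F2 B9 91 82 E3 AF A1 CE AD EC A5 A8 F0 93 8A AD C4 8A 6B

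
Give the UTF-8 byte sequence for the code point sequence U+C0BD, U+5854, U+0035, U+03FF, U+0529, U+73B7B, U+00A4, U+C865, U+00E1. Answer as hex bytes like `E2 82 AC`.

EC 82 BD E5 A1 94 35 CF BF D4 A9 F1 B3 AD BB C2 A4 EC A1 A5 C3 A1

U+C0BD: 3-byte form → EC 82 BD.
U+5854: 3-byte form → E5 A1 94.
U+0035: 1-byte form → 35.
U+03FF: 2-byte form → CF BF.
U+0529: 2-byte form → D4 A9.
U+73B7B: 4-byte form → F1 B3 AD BB.
U+00A4: 2-byte form → C2 A4.
U+C865: 3-byte form → EC A1 A5.
U+00E1: 2-byte form → C3 A1.
Concatenated (22 bytes): EC 82 BD E5 A1 94 35 CF BF D4 A9 F1 B3 AD BB C2 A4 EC A1 A5 C3 A1.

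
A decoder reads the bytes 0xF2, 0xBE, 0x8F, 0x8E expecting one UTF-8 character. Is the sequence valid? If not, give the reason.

valid

Leading byte 0xF2 = 11110010 → 4-byte form.
Continuation bytes 0xBE=10111110, 0x8F=10001111, 0x8E=10001110 all match 10xxxxxx.
Decoded value 0xBE3CE is ≥ 0x10000 (shortest form) and not a surrogate.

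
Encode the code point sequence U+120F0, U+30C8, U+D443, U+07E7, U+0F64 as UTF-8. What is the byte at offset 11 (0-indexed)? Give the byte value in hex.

0xA7

U+120F0 → 4-byte form F0 92 83 B0 at offsets 0–3.
U+30C8 → 3-byte form E3 83 88 at offsets 4–6.
U+D443 → 3-byte form ED 91 83 at offsets 7–9.
U+07E7 → 2-byte form DF A7 at offsets 10–11.
Offset 11 falls in char 4's range; it's byte 2 of DF A7 = 0xA7.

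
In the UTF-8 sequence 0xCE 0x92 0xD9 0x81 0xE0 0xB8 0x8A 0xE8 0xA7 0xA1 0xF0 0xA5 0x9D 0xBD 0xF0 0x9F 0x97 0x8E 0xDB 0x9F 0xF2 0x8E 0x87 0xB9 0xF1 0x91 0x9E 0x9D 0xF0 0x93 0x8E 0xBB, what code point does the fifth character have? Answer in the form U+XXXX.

Offset 0: leading byte 0xCE = 11001110 → 2-byte char #1 = CE 92.
Offset 2: leading byte 0xD9 = 11011001 → 2-byte char #2 = D9 81.
Offset 4: leading byte 0xE0 = 11100000 → 3-byte char #3 = E0 B8 8A.
Offset 7: leading byte 0xE8 = 11101000 → 3-byte char #4 = E8 A7 A1.
Offset 10: leading byte 0xF0 = 11110000 → 4-byte char #5 = F0 A5 9D BD.
Leading byte 0xF0 = 11110000 matches 11110xxx → 4-byte sequence.
Byte 1: 0xF0 = 11110000, payload 000 (3 bits).
Byte 2: 0xA5 = 10100101 (10xxxxxx ✓), payload 100101.
Byte 3: 0x9D = 10011101 (10xxxxxx ✓), payload 011101.
Byte 4: 0xBD = 10111101 (10xxxxxx ✓), payload 111101.
Concatenate: 000100101011101111101 = 0x2577D (21 bits → U+2577D).

U+2577D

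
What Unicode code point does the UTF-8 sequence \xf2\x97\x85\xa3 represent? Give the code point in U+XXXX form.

Leading byte 0xF2 = 11110010 matches 11110xxx → 4-byte sequence.
Byte 1: 0xF2 = 11110010, payload 010 (3 bits).
Byte 2: 0x97 = 10010111 (10xxxxxx ✓), payload 010111.
Byte 3: 0x85 = 10000101 (10xxxxxx ✓), payload 000101.
Byte 4: 0xA3 = 10100011 (10xxxxxx ✓), payload 100011.
Concatenate: 010010111000101100011 = 0x97163 (21 bits → U+97163).

U+97163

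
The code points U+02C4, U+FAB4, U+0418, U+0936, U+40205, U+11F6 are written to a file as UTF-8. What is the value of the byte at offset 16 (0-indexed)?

0xB6

U+02C4 → 2-byte form CB 84 at offsets 0–1.
U+FAB4 → 3-byte form EF AA B4 at offsets 2–4.
U+0418 → 2-byte form D0 98 at offsets 5–6.
U+0936 → 3-byte form E0 A4 B6 at offsets 7–9.
U+40205 → 4-byte form F1 80 88 85 at offsets 10–13.
U+11F6 → 3-byte form E1 87 B6 at offsets 14–16.
Offset 16 falls in char 6's range; it's byte 3 of E1 87 B6 = 0xB6.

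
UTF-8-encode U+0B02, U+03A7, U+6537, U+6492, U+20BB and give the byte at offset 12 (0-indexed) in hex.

0x82

U+0B02 → 3-byte form E0 AC 82 at offsets 0–2.
U+03A7 → 2-byte form CE A7 at offsets 3–4.
U+6537 → 3-byte form E6 94 B7 at offsets 5–7.
U+6492 → 3-byte form E6 92 92 at offsets 8–10.
U+20BB → 3-byte form E2 82 BB at offsets 11–13.
Offset 12 falls in char 5's range; it's byte 2 of E2 82 BB = 0x82.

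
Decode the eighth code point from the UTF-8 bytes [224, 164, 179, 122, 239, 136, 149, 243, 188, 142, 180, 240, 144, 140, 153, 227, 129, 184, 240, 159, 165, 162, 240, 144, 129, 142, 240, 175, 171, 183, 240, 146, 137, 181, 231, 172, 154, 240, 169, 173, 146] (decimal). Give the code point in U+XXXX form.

U+1004E

Offset 0: leading byte 0xE0 = 11100000 → 3-byte char #1 = E0 A4 B3.
Offset 3: leading byte 0x7A = 01111010 → 1-byte char #2 = 7A.
Offset 4: leading byte 0xEF = 11101111 → 3-byte char #3 = EF 88 95.
Offset 7: leading byte 0xF3 = 11110011 → 4-byte char #4 = F3 BC 8E B4.
Offset 11: leading byte 0xF0 = 11110000 → 4-byte char #5 = F0 90 8C 99.
Offset 15: leading byte 0xE3 = 11100011 → 3-byte char #6 = E3 81 B8.
Offset 18: leading byte 0xF0 = 11110000 → 4-byte char #7 = F0 9F A5 A2.
Offset 22: leading byte 0xF0 = 11110000 → 4-byte char #8 = F0 90 81 8E.
Leading byte 0xF0 = 11110000 matches 11110xxx → 4-byte sequence.
Byte 1: 0xF0 = 11110000, payload 000 (3 bits).
Byte 2: 0x90 = 10010000 (10xxxxxx ✓), payload 010000.
Byte 3: 0x81 = 10000001 (10xxxxxx ✓), payload 000001.
Byte 4: 0x8E = 10001110 (10xxxxxx ✓), payload 001110.
Concatenate: 000010000000001001110 = 0x1004E (21 bits → U+1004E).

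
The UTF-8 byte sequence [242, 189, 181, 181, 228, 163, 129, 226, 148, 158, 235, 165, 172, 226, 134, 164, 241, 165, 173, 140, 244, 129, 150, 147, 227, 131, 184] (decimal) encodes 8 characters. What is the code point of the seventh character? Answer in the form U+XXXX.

U+101593

Offset 0: leading byte 0xF2 = 11110010 → 4-byte char #1 = F2 BD B5 B5.
Offset 4: leading byte 0xE4 = 11100100 → 3-byte char #2 = E4 A3 81.
Offset 7: leading byte 0xE2 = 11100010 → 3-byte char #3 = E2 94 9E.
Offset 10: leading byte 0xEB = 11101011 → 3-byte char #4 = EB A5 AC.
Offset 13: leading byte 0xE2 = 11100010 → 3-byte char #5 = E2 86 A4.
Offset 16: leading byte 0xF1 = 11110001 → 4-byte char #6 = F1 A5 AD 8C.
Offset 20: leading byte 0xF4 = 11110100 → 4-byte char #7 = F4 81 96 93.
Leading byte 0xF4 = 11110100 matches 11110xxx → 4-byte sequence.
Byte 1: 0xF4 = 11110100, payload 100 (3 bits).
Byte 2: 0x81 = 10000001 (10xxxxxx ✓), payload 000001.
Byte 3: 0x96 = 10010110 (10xxxxxx ✓), payload 010110.
Byte 4: 0x93 = 10010011 (10xxxxxx ✓), payload 010011.
Concatenate: 100000001010110010011 = 0x101593 (21 bits → U+101593).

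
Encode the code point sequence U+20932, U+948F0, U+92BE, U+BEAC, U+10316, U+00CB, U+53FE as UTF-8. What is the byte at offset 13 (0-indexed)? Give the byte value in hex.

U+20932 → 4-byte form F0 A0 A4 B2 at offsets 0–3.
U+948F0 → 4-byte form F2 94 A3 B0 at offsets 4–7.
U+92BE → 3-byte form E9 8A BE at offsets 8–10.
U+BEAC → 3-byte form EB BA AC at offsets 11–13.
Offset 13 falls in char 4's range; it's byte 3 of EB BA AC = 0xAC.

0xAC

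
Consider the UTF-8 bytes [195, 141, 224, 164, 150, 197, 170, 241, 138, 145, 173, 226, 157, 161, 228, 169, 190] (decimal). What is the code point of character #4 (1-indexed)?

U+4A46D

Offset 0: leading byte 0xC3 = 11000011 → 2-byte char #1 = C3 8D.
Offset 2: leading byte 0xE0 = 11100000 → 3-byte char #2 = E0 A4 96.
Offset 5: leading byte 0xC5 = 11000101 → 2-byte char #3 = C5 AA.
Offset 7: leading byte 0xF1 = 11110001 → 4-byte char #4 = F1 8A 91 AD.
Leading byte 0xF1 = 11110001 matches 11110xxx → 4-byte sequence.
Byte 1: 0xF1 = 11110001, payload 001 (3 bits).
Byte 2: 0x8A = 10001010 (10xxxxxx ✓), payload 001010.
Byte 3: 0x91 = 10010001 (10xxxxxx ✓), payload 010001.
Byte 4: 0xAD = 10101101 (10xxxxxx ✓), payload 101101.
Concatenate: 001001010010001101101 = 0x4A46D (21 bits → U+4A46D).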